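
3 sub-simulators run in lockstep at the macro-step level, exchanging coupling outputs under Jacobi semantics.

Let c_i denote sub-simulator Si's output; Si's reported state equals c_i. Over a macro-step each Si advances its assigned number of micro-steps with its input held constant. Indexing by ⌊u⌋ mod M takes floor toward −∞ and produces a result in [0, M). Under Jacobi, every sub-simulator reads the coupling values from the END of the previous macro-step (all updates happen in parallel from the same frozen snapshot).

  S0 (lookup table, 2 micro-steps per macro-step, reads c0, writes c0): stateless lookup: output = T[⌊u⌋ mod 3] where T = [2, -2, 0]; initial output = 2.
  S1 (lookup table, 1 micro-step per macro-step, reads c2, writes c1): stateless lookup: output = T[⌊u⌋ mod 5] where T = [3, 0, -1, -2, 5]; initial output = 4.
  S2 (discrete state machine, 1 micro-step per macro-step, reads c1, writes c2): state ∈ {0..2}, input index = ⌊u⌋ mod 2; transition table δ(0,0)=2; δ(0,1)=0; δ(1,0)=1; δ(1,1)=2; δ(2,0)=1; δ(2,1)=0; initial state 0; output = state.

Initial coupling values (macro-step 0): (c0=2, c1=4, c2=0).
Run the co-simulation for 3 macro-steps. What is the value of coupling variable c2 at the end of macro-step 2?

macro 1: S0 reads c0=2 → after 2×micro: 0; S1 reads c2=0 → after 1×micro: 3; S2 reads c1=4 → after 1×micro: 2 ⇒ (c0=0, c1=3, c2=2)
macro 2: S0 reads c0=0 → after 2×micro: 2; S1 reads c2=2 → after 1×micro: -1; S2 reads c1=3 → after 1×micro: 0 ⇒ (c0=2, c1=-1, c2=0)
macro 3: S0 reads c0=2 → after 2×micro: 0; S1 reads c2=0 → after 1×micro: 3; S2 reads c1=-1 → after 1×micro: 0 ⇒ (c0=0, c1=3, c2=0)

c2 at macro-step 2 = 0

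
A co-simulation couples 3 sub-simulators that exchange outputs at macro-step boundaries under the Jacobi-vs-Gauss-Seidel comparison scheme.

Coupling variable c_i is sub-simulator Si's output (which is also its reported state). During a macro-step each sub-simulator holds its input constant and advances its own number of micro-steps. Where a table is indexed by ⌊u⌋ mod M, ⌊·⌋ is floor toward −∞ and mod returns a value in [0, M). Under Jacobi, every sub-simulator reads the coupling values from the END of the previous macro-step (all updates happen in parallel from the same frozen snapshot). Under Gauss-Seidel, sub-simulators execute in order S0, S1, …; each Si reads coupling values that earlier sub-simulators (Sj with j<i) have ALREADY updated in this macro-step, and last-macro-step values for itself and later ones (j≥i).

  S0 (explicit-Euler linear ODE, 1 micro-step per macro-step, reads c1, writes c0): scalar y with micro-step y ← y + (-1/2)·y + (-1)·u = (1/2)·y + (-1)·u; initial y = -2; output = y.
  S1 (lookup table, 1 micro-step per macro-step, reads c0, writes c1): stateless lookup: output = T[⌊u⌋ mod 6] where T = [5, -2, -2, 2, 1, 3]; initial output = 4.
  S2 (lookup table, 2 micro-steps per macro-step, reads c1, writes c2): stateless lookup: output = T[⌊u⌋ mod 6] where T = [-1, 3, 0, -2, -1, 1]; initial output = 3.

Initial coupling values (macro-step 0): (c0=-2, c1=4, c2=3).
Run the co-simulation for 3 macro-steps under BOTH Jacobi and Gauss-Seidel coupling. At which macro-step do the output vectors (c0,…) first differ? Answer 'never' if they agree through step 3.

[Jacobi] macro 1: S0 reads c1=4 → after 1×micro: -5; S1 reads c0=-2 → after 1×micro: 1; S2 reads c1=4 → after 2×micro: -1 ⇒ (c0=-5, c1=1, c2=-1)
[Jacobi] macro 2: S0 reads c1=1 → after 1×micro: -7/2; S1 reads c0=-5 → after 1×micro: -2; S2 reads c1=1 → after 2×micro: 3 ⇒ (c0=-7/2, c1=-2, c2=3)
[Jacobi] macro 3: S0 reads c1=-2 → after 1×micro: 1/4; S1 reads c0=-7/2 → after 1×micro: -2; S2 reads c1=-2 → after 2×micro: -1 ⇒ (c0=1/4, c1=-2, c2=-1)
[Gauss-Seidel] macro 1: S0 reads c1=4 → after 1×micro: -5; S1 reads c0=-5 → after 1×micro: -2; S2 reads c1=-2 → after 2×micro: -1 ⇒ (c0=-5, c1=-2, c2=-1)
[Gauss-Seidel] macro 2: S0 reads c1=-2 → after 1×micro: -1/2; S1 reads c0=-1/2 → after 1×micro: 3; S2 reads c1=3 → after 2×micro: -2 ⇒ (c0=-1/2, c1=3, c2=-2)
[Gauss-Seidel] macro 3: S0 reads c1=3 → after 1×micro: -13/4; S1 reads c0=-13/4 → after 1×micro: -2; S2 reads c1=-2 → after 2×micro: -1 ⇒ (c0=-13/4, c1=-2, c2=-1)

first divergence at macro-step: 1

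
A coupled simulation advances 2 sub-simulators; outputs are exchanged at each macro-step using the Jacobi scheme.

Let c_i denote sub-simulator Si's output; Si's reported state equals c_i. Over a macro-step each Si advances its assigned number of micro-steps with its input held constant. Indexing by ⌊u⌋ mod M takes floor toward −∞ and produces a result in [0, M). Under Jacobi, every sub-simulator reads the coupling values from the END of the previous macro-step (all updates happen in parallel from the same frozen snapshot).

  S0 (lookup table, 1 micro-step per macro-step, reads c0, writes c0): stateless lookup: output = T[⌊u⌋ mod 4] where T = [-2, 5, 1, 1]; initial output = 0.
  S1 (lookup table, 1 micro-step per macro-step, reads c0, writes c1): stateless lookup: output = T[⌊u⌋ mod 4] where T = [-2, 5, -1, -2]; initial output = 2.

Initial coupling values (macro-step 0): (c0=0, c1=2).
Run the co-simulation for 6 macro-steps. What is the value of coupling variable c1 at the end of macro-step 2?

c1 at macro-step 2 = -1

macro 1: S0 reads c0=0 → after 1×micro: -2; S1 reads c0=0 → after 1×micro: -2 ⇒ (c0=-2, c1=-2)
macro 2: S0 reads c0=-2 → after 1×micro: 1; S1 reads c0=-2 → after 1×micro: -1 ⇒ (c0=1, c1=-1)
macro 3: S0 reads c0=1 → after 1×micro: 5; S1 reads c0=1 → after 1×micro: 5 ⇒ (c0=5, c1=5)
macro 4: S0 reads c0=5 → after 1×micro: 5; S1 reads c0=5 → after 1×micro: 5 ⇒ (c0=5, c1=5)
macro 5: S0 reads c0=5 → after 1×micro: 5; S1 reads c0=5 → after 1×micro: 5 ⇒ (c0=5, c1=5)
macro 6: S0 reads c0=5 → after 1×micro: 5; S1 reads c0=5 → after 1×micro: 5 ⇒ (c0=5, c1=5)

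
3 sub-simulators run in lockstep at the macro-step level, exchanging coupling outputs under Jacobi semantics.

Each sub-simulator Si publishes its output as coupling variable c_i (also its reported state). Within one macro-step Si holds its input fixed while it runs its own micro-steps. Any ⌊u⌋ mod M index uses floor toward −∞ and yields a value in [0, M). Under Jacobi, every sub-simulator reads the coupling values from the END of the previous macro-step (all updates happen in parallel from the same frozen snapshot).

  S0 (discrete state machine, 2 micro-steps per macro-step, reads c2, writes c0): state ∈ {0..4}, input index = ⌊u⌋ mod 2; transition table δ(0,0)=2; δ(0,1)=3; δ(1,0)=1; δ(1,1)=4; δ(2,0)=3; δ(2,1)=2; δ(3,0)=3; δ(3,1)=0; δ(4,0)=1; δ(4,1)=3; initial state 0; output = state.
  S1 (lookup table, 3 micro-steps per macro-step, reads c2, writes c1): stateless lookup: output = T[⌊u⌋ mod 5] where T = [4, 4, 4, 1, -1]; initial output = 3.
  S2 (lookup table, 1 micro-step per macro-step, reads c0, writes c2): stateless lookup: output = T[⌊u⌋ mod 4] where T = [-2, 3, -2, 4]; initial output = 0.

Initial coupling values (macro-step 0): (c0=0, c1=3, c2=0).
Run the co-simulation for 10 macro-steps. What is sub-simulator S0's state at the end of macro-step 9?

macro 1: S0 reads c2=0 → after 2×micro: 3; S1 reads c2=0 → after 3×micro: 4; S2 reads c0=0 → after 1×micro: -2 ⇒ (c0=3, c1=4, c2=-2)
macro 2: S0 reads c2=-2 → after 2×micro: 3; S1 reads c2=-2 → after 3×micro: 1; S2 reads c0=3 → after 1×micro: 4 ⇒ (c0=3, c1=1, c2=4)
macro 3: S0 reads c2=4 → after 2×micro: 3; S1 reads c2=4 → after 3×micro: -1; S2 reads c0=3 → after 1×micro: 4 ⇒ (c0=3, c1=-1, c2=4)
macro 4: S0 reads c2=4 → after 2×micro: 3; S1 reads c2=4 → after 3×micro: -1; S2 reads c0=3 → after 1×micro: 4 ⇒ (c0=3, c1=-1, c2=4)
macro 5: S0 reads c2=4 → after 2×micro: 3; S1 reads c2=4 → after 3×micro: -1; S2 reads c0=3 → after 1×micro: 4 ⇒ (c0=3, c1=-1, c2=4)
macro 6: S0 reads c2=4 → after 2×micro: 3; S1 reads c2=4 → after 3×micro: -1; S2 reads c0=3 → after 1×micro: 4 ⇒ (c0=3, c1=-1, c2=4)
macro 7: S0 reads c2=4 → after 2×micro: 3; S1 reads c2=4 → after 3×micro: -1; S2 reads c0=3 → after 1×micro: 4 ⇒ (c0=3, c1=-1, c2=4)
macro 8: S0 reads c2=4 → after 2×micro: 3; S1 reads c2=4 → after 3×micro: -1; S2 reads c0=3 → after 1×micro: 4 ⇒ (c0=3, c1=-1, c2=4)
macro 9: S0 reads c2=4 → after 2×micro: 3; S1 reads c2=4 → after 3×micro: -1; S2 reads c0=3 → after 1×micro: 4 ⇒ (c0=3, c1=-1, c2=4)
macro 10: S0 reads c2=4 → after 2×micro: 3; S1 reads c2=4 → after 3×micro: -1; S2 reads c0=3 → after 1×micro: 4 ⇒ (c0=3, c1=-1, c2=4)

S0 state at macro-step 9 = 3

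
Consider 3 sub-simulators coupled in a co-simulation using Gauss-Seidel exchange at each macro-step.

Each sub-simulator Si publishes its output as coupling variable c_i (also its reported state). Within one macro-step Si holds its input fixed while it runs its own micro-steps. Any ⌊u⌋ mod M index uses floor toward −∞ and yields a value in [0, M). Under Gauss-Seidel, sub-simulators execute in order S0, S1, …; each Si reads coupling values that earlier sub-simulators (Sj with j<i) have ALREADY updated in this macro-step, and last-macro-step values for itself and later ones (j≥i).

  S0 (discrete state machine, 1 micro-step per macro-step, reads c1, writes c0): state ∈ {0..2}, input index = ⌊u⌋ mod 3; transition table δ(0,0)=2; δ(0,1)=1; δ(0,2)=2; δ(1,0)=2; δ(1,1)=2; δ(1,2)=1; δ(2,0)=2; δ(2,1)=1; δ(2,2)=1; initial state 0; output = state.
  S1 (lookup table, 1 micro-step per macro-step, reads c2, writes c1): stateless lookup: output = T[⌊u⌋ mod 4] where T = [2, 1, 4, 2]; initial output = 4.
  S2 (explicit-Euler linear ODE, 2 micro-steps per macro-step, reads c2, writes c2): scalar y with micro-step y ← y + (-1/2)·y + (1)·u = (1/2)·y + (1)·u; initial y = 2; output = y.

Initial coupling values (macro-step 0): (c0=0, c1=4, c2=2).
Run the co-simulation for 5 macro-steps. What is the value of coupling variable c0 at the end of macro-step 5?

macro 1: S0 reads c1=4 → after 1×micro: 1; S1 reads c2=2 → after 1×micro: 4; S2 reads c2=2 → after 2×micro: 7/2 ⇒ (c0=1, c1=4, c2=7/2)
macro 2: S0 reads c1=4 → after 1×micro: 2; S1 reads c2=7/2 → after 1×micro: 2; S2 reads c2=7/2 → after 2×micro: 49/8 ⇒ (c0=2, c1=2, c2=49/8)
macro 3: S0 reads c1=2 → after 1×micro: 1; S1 reads c2=49/8 → after 1×micro: 4; S2 reads c2=49/8 → after 2×micro: 343/32 ⇒ (c0=1, c1=4, c2=343/32)
macro 4: S0 reads c1=4 → after 1×micro: 2; S1 reads c2=343/32 → after 1×micro: 4; S2 reads c2=343/32 → after 2×micro: 2401/128 ⇒ (c0=2, c1=4, c2=2401/128)
macro 5: S0 reads c1=4 → after 1×micro: 1; S1 reads c2=2401/128 → after 1×micro: 4; S2 reads c2=2401/128 → after 2×micro: 16807/512 ⇒ (c0=1, c1=4, c2=16807/512)

c0 at macro-step 5 = 1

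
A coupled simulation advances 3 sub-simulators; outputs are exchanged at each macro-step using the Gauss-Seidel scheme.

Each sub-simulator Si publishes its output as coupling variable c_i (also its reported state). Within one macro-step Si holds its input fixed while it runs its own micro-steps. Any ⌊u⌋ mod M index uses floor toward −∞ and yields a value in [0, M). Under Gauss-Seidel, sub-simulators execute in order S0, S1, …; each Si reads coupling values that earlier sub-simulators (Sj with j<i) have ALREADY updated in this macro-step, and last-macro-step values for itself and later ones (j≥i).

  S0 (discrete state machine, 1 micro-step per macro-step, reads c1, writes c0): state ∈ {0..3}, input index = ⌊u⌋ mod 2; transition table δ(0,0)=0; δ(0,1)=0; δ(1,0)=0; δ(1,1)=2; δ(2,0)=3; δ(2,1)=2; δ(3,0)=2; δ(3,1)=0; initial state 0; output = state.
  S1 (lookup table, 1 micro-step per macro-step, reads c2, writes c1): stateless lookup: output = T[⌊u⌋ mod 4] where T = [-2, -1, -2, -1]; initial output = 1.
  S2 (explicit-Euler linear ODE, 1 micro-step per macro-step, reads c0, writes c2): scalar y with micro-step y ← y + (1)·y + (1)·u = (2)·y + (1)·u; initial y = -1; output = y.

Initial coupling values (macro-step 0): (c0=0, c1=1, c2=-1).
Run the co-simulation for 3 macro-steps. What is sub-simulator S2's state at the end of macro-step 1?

macro 1: S0 reads c1=1 → after 1×micro: 0; S1 reads c2=-1 → after 1×micro: -1; S2 reads c0=0 → after 1×micro: -2 ⇒ (c0=0, c1=-1, c2=-2)
macro 2: S0 reads c1=-1 → after 1×micro: 0; S1 reads c2=-2 → after 1×micro: -2; S2 reads c0=0 → after 1×micro: -4 ⇒ (c0=0, c1=-2, c2=-4)
macro 3: S0 reads c1=-2 → after 1×micro: 0; S1 reads c2=-4 → after 1×micro: -2; S2 reads c0=0 → after 1×micro: -8 ⇒ (c0=0, c1=-2, c2=-8)

S2 state at macro-step 1 = -2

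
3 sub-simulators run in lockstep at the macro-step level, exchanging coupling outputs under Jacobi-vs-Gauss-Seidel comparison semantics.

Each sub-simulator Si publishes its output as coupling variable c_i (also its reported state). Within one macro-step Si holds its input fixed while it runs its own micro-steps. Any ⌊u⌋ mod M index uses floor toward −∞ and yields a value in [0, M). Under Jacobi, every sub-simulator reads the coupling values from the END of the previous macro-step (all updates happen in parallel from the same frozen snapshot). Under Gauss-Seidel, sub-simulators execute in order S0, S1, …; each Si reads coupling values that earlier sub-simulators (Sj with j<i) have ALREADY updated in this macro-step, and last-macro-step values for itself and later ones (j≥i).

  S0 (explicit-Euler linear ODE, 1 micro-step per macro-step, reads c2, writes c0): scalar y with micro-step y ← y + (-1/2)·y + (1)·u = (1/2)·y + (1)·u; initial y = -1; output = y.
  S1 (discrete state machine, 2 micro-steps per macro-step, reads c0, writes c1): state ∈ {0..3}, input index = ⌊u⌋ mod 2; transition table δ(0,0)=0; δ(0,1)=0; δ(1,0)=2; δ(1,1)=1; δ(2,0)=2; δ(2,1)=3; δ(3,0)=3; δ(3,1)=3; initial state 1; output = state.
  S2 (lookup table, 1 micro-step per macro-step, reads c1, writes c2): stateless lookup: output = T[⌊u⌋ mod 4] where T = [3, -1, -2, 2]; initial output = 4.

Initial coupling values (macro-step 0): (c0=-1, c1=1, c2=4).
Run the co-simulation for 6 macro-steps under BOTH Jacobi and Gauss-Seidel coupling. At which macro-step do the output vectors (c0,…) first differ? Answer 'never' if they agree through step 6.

first divergence at macro-step: 2

[Jacobi] macro 1: S0 reads c2=4 → after 1×micro: 7/2; S1 reads c0=-1 → after 2×micro: 1; S2 reads c1=1 → after 1×micro: -1 ⇒ (c0=7/2, c1=1, c2=-1)
[Jacobi] macro 2: S0 reads c2=-1 → after 1×micro: 3/4; S1 reads c0=7/2 → after 2×micro: 1; S2 reads c1=1 → after 1×micro: -1 ⇒ (c0=3/4, c1=1, c2=-1)
[Jacobi] macro 3: S0 reads c2=-1 → after 1×micro: -5/8; S1 reads c0=3/4 → after 2×micro: 2; S2 reads c1=1 → after 1×micro: -1 ⇒ (c0=-5/8, c1=2, c2=-1)
[Jacobi] macro 4: S0 reads c2=-1 → after 1×micro: -21/16; S1 reads c0=-5/8 → after 2×micro: 3; S2 reads c1=2 → after 1×micro: -2 ⇒ (c0=-21/16, c1=3, c2=-2)
[Jacobi] macro 5: S0 reads c2=-2 → after 1×micro: -85/32; S1 reads c0=-21/16 → after 2×micro: 3; S2 reads c1=3 → after 1×micro: 2 ⇒ (c0=-85/32, c1=3, c2=2)
[Jacobi] macro 6: S0 reads c2=2 → after 1×micro: 43/64; S1 reads c0=-85/32 → after 2×micro: 3; S2 reads c1=3 → after 1×micro: 2 ⇒ (c0=43/64, c1=3, c2=2)
[Gauss-Seidel] macro 1: S0 reads c2=4 → after 1×micro: 7/2; S1 reads c0=7/2 → after 2×micro: 1; S2 reads c1=1 → after 1×micro: -1 ⇒ (c0=7/2, c1=1, c2=-1)
[Gauss-Seidel] macro 2: S0 reads c2=-1 → after 1×micro: 3/4; S1 reads c0=3/4 → after 2×micro: 2; S2 reads c1=2 → after 1×micro: -2 ⇒ (c0=3/4, c1=2, c2=-2)
[Gauss-Seidel] macro 3: S0 reads c2=-2 → after 1×micro: -13/8; S1 reads c0=-13/8 → after 2×micro: 2; S2 reads c1=2 → after 1×micro: -2 ⇒ (c0=-13/8, c1=2, c2=-2)
[Gauss-Seidel] macro 4: S0 reads c2=-2 → after 1×micro: -45/16; S1 reads c0=-45/16 → after 2×micro: 3; S2 reads c1=3 → after 1×micro: 2 ⇒ (c0=-45/16, c1=3, c2=2)
[Gauss-Seidel] macro 5: S0 reads c2=2 → after 1×micro: 19/32; S1 reads c0=19/32 → after 2×micro: 3; S2 reads c1=3 → after 1×micro: 2 ⇒ (c0=19/32, c1=3, c2=2)
[Gauss-Seidel] macro 6: S0 reads c2=2 → after 1×micro: 147/64; S1 reads c0=147/64 → after 2×micro: 3; S2 reads c1=3 → after 1×micro: 2 ⇒ (c0=147/64, c1=3, c2=2)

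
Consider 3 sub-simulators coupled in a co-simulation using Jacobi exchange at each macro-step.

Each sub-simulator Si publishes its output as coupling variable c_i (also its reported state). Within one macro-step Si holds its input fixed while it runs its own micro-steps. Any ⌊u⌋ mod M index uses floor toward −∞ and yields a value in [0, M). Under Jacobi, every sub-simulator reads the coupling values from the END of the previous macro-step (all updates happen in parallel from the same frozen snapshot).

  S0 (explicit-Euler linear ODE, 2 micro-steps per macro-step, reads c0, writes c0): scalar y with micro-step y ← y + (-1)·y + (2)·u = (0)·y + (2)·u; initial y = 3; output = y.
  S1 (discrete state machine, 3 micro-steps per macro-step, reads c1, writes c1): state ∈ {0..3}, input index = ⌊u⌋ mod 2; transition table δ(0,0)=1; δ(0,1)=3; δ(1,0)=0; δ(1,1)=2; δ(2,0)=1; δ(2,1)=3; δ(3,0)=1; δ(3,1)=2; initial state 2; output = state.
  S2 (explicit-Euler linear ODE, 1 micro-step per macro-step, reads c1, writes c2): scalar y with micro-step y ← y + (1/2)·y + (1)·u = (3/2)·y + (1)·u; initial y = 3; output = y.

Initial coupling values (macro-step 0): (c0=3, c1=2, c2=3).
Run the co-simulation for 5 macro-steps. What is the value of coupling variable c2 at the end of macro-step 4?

c2 at macro-step 4 = 451/16

macro 1: S0 reads c0=3 → after 2×micro: 6; S1 reads c1=2 → after 3×micro: 1; S2 reads c1=2 → after 1×micro: 13/2 ⇒ (c0=6, c1=1, c2=13/2)
macro 2: S0 reads c0=6 → after 2×micro: 12; S1 reads c1=1 → after 3×micro: 2; S2 reads c1=1 → after 1×micro: 43/4 ⇒ (c0=12, c1=2, c2=43/4)
macro 3: S0 reads c0=12 → after 2×micro: 24; S1 reads c1=2 → after 3×micro: 1; S2 reads c1=2 → after 1×micro: 145/8 ⇒ (c0=24, c1=1, c2=145/8)
macro 4: S0 reads c0=24 → after 2×micro: 48; S1 reads c1=1 → after 3×micro: 2; S2 reads c1=1 → after 1×micro: 451/16 ⇒ (c0=48, c1=2, c2=451/16)
macro 5: S0 reads c0=48 → after 2×micro: 96; S1 reads c1=2 → after 3×micro: 1; S2 reads c1=2 → after 1×micro: 1417/32 ⇒ (c0=96, c1=1, c2=1417/32)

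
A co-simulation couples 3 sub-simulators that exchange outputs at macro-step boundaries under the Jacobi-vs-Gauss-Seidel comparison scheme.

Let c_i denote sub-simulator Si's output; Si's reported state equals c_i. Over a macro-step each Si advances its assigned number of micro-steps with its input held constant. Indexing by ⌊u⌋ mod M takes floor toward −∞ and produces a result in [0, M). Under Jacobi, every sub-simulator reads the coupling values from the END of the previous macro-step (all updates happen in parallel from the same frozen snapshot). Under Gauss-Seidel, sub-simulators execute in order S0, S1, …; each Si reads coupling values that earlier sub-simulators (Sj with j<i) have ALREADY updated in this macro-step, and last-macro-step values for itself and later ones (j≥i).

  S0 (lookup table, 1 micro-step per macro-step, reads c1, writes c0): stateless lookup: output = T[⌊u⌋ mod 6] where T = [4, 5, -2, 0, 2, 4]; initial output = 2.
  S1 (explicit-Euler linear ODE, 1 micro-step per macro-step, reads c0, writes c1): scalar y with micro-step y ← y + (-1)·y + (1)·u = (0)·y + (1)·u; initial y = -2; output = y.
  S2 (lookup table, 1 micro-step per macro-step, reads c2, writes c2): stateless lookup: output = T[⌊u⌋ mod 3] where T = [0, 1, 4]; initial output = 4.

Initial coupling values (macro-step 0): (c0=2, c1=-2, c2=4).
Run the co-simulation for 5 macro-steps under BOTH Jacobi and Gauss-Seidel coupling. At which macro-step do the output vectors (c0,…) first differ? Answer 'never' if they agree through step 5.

first divergence at macro-step: 2

[Jacobi] macro 1: S0 reads c1=-2 → after 1×micro: 2; S1 reads c0=2 → after 1×micro: 2; S2 reads c2=4 → after 1×micro: 1 ⇒ (c0=2, c1=2, c2=1)
[Jacobi] macro 2: S0 reads c1=2 → after 1×micro: -2; S1 reads c0=2 → after 1×micro: 2; S2 reads c2=1 → after 1×micro: 1 ⇒ (c0=-2, c1=2, c2=1)
[Jacobi] macro 3: S0 reads c1=2 → after 1×micro: -2; S1 reads c0=-2 → after 1×micro: -2; S2 reads c2=1 → after 1×micro: 1 ⇒ (c0=-2, c1=-2, c2=1)
[Jacobi] macro 4: S0 reads c1=-2 → after 1×micro: 2; S1 reads c0=-2 → after 1×micro: -2; S2 reads c2=1 → after 1×micro: 1 ⇒ (c0=2, c1=-2, c2=1)
[Jacobi] macro 5: S0 reads c1=-2 → after 1×micro: 2; S1 reads c0=2 → after 1×micro: 2; S2 reads c2=1 → after 1×micro: 1 ⇒ (c0=2, c1=2, c2=1)
[Gauss-Seidel] macro 1: S0 reads c1=-2 → after 1×micro: 2; S1 reads c0=2 → after 1×micro: 2; S2 reads c2=4 → after 1×micro: 1 ⇒ (c0=2, c1=2, c2=1)
[Gauss-Seidel] macro 2: S0 reads c1=2 → after 1×micro: -2; S1 reads c0=-2 → after 1×micro: -2; S2 reads c2=1 → after 1×micro: 1 ⇒ (c0=-2, c1=-2, c2=1)
[Gauss-Seidel] macro 3: S0 reads c1=-2 → after 1×micro: 2; S1 reads c0=2 → after 1×micro: 2; S2 reads c2=1 → after 1×micro: 1 ⇒ (c0=2, c1=2, c2=1)
[Gauss-Seidel] macro 4: S0 reads c1=2 → after 1×micro: -2; S1 reads c0=-2 → after 1×micro: -2; S2 reads c2=1 → after 1×micro: 1 ⇒ (c0=-2, c1=-2, c2=1)
[Gauss-Seidel] macro 5: S0 reads c1=-2 → after 1×micro: 2; S1 reads c0=2 → after 1×micro: 2; S2 reads c2=1 → after 1×micro: 1 ⇒ (c0=2, c1=2, c2=1)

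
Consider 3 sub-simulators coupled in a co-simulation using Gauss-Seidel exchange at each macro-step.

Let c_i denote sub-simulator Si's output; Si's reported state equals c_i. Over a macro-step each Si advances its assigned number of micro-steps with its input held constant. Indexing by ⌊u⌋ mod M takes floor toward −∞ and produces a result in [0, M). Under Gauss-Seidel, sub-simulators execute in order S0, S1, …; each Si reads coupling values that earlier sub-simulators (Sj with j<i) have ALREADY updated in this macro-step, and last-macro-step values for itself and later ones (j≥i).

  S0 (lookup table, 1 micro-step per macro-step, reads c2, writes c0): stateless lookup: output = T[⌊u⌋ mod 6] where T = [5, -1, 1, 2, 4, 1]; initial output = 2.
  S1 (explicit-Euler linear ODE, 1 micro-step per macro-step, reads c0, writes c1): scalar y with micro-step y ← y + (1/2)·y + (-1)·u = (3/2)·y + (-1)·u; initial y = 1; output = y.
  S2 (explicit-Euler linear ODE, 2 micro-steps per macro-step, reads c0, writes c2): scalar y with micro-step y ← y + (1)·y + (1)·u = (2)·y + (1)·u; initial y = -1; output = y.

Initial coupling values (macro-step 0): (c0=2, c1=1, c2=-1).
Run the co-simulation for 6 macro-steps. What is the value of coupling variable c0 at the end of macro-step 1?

macro 1: S0 reads c2=-1 → after 1×micro: 1; S1 reads c0=1 → after 1×micro: 1/2; S2 reads c0=1 → after 2×micro: -1 ⇒ (c0=1, c1=1/2, c2=-1)
macro 2: S0 reads c2=-1 → after 1×micro: 1; S1 reads c0=1 → after 1×micro: -1/4; S2 reads c0=1 → after 2×micro: -1 ⇒ (c0=1, c1=-1/4, c2=-1)
macro 3: S0 reads c2=-1 → after 1×micro: 1; S1 reads c0=1 → after 1×micro: -11/8; S2 reads c0=1 → after 2×micro: -1 ⇒ (c0=1, c1=-11/8, c2=-1)
macro 4: S0 reads c2=-1 → after 1×micro: 1; S1 reads c0=1 → after 1×micro: -49/16; S2 reads c0=1 → after 2×micro: -1 ⇒ (c0=1, c1=-49/16, c2=-1)
macro 5: S0 reads c2=-1 → after 1×micro: 1; S1 reads c0=1 → after 1×micro: -179/32; S2 reads c0=1 → after 2×micro: -1 ⇒ (c0=1, c1=-179/32, c2=-1)
macro 6: S0 reads c2=-1 → after 1×micro: 1; S1 reads c0=1 → after 1×micro: -601/64; S2 reads c0=1 → after 2×micro: -1 ⇒ (c0=1, c1=-601/64, c2=-1)

c0 at macro-step 1 = 1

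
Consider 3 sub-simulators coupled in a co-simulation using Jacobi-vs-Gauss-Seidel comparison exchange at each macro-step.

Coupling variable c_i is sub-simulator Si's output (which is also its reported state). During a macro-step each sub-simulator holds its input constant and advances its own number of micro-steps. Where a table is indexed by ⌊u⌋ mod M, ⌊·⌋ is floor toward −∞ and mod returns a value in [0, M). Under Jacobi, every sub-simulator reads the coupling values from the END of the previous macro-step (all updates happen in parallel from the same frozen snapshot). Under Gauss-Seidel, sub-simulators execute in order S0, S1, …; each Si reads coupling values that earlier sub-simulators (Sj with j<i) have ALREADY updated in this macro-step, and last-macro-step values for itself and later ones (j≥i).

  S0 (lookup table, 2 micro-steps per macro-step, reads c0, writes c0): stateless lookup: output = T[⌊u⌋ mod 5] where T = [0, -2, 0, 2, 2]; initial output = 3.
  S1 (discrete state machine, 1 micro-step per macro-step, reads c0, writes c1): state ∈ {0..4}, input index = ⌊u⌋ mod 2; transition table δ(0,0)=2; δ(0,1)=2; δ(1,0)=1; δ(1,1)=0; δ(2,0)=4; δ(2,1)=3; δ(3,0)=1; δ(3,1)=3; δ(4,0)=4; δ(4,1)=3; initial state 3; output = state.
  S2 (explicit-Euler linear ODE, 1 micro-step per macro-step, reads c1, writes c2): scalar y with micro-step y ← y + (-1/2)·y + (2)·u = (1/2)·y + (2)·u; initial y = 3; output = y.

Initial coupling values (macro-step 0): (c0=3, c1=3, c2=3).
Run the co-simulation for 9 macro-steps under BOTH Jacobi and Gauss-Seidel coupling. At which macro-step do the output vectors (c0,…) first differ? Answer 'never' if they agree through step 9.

first divergence at macro-step: 1

[Jacobi] macro 1: S0 reads c0=3 → after 2×micro: 2; S1 reads c0=3 → after 1×micro: 3; S2 reads c1=3 → after 1×micro: 15/2 ⇒ (c0=2, c1=3, c2=15/2)
[Jacobi] macro 2: S0 reads c0=2 → after 2×micro: 0; S1 reads c0=2 → after 1×micro: 1; S2 reads c1=3 → after 1×micro: 39/4 ⇒ (c0=0, c1=1, c2=39/4)
[Jacobi] macro 3: S0 reads c0=0 → after 2×micro: 0; S1 reads c0=0 → after 1×micro: 1; S2 reads c1=1 → after 1×micro: 55/8 ⇒ (c0=0, c1=1, c2=55/8)
[Jacobi] macro 4: S0 reads c0=0 → after 2×micro: 0; S1 reads c0=0 → after 1×micro: 1; S2 reads c1=1 → after 1×micro: 87/16 ⇒ (c0=0, c1=1, c2=87/16)
[Jacobi] macro 5: S0 reads c0=0 → after 2×micro: 0; S1 reads c0=0 → after 1×micro: 1; S2 reads c1=1 → after 1×micro: 151/32 ⇒ (c0=0, c1=1, c2=151/32)
[Jacobi] macro 6: S0 reads c0=0 → after 2×micro: 0; S1 reads c0=0 → after 1×micro: 1; S2 reads c1=1 → after 1×micro: 279/64 ⇒ (c0=0, c1=1, c2=279/64)
[Jacobi] macro 7: S0 reads c0=0 → after 2×micro: 0; S1 reads c0=0 → after 1×micro: 1; S2 reads c1=1 → after 1×micro: 535/128 ⇒ (c0=0, c1=1, c2=535/128)
[Jacobi] macro 8: S0 reads c0=0 → after 2×micro: 0; S1 reads c0=0 → after 1×micro: 1; S2 reads c1=1 → after 1×micro: 1047/256 ⇒ (c0=0, c1=1, c2=1047/256)
[Jacobi] macro 9: S0 reads c0=0 → after 2×micro: 0; S1 reads c0=0 → after 1×micro: 1; S2 reads c1=1 → after 1×micro: 2071/512 ⇒ (c0=0, c1=1, c2=2071/512)
[Gauss-Seidel] macro 1: S0 reads c0=3 → after 2×micro: 2; S1 reads c0=2 → after 1×micro: 1; S2 reads c1=1 → after 1×micro: 7/2 ⇒ (c0=2, c1=1, c2=7/2)
[Gauss-Seidel] macro 2: S0 reads c0=2 → after 2×micro: 0; S1 reads c0=0 → after 1×micro: 1; S2 reads c1=1 → after 1×micro: 15/4 ⇒ (c0=0, c1=1, c2=15/4)
[Gauss-Seidel] macro 3: S0 reads c0=0 → after 2×micro: 0; S1 reads c0=0 → after 1×micro: 1; S2 reads c1=1 → after 1×micro: 31/8 ⇒ (c0=0, c1=1, c2=31/8)
[Gauss-Seidel] macro 4: S0 reads c0=0 → after 2×micro: 0; S1 reads c0=0 → after 1×micro: 1; S2 reads c1=1 → after 1×micro: 63/16 ⇒ (c0=0, c1=1, c2=63/16)
[Gauss-Seidel] macro 5: S0 reads c0=0 → after 2×micro: 0; S1 reads c0=0 → after 1×micro: 1; S2 reads c1=1 → after 1×micro: 127/32 ⇒ (c0=0, c1=1, c2=127/32)
[Gauss-Seidel] macro 6: S0 reads c0=0 → after 2×micro: 0; S1 reads c0=0 → after 1×micro: 1; S2 reads c1=1 → after 1×micro: 255/64 ⇒ (c0=0, c1=1, c2=255/64)
[Gauss-Seidel] macro 7: S0 reads c0=0 → after 2×micro: 0; S1 reads c0=0 → after 1×micro: 1; S2 reads c1=1 → after 1×micro: 511/128 ⇒ (c0=0, c1=1, c2=511/128)
[Gauss-Seidel] macro 8: S0 reads c0=0 → after 2×micro: 0; S1 reads c0=0 → after 1×micro: 1; S2 reads c1=1 → after 1×micro: 1023/256 ⇒ (c0=0, c1=1, c2=1023/256)
[Gauss-Seidel] macro 9: S0 reads c0=0 → after 2×micro: 0; S1 reads c0=0 → after 1×micro: 1; S2 reads c1=1 → after 1×micro: 2047/512 ⇒ (c0=0, c1=1, c2=2047/512)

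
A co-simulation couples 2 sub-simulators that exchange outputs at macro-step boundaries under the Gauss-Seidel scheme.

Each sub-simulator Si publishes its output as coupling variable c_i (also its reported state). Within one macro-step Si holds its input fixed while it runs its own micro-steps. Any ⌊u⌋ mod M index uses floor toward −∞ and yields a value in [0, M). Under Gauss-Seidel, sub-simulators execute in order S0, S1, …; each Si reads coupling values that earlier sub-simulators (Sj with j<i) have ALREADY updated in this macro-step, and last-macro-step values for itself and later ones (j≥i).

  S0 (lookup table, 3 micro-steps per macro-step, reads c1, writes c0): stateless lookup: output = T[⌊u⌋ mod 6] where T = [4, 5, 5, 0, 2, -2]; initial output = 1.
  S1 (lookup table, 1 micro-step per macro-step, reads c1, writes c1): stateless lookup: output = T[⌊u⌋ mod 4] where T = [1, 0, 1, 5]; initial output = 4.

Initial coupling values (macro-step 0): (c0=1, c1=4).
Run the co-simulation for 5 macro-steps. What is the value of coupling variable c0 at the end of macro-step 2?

macro 1: S0 reads c1=4 → after 3×micro: 2; S1 reads c1=4 → after 1×micro: 1 ⇒ (c0=2, c1=1)
macro 2: S0 reads c1=1 → after 3×micro: 5; S1 reads c1=1 → after 1×micro: 0 ⇒ (c0=5, c1=0)
macro 3: S0 reads c1=0 → after 3×micro: 4; S1 reads c1=0 → after 1×micro: 1 ⇒ (c0=4, c1=1)
macro 4: S0 reads c1=1 → after 3×micro: 5; S1 reads c1=1 → after 1×micro: 0 ⇒ (c0=5, c1=0)
macro 5: S0 reads c1=0 → after 3×micro: 4; S1 reads c1=0 → after 1×micro: 1 ⇒ (c0=4, c1=1)

c0 at macro-step 2 = 5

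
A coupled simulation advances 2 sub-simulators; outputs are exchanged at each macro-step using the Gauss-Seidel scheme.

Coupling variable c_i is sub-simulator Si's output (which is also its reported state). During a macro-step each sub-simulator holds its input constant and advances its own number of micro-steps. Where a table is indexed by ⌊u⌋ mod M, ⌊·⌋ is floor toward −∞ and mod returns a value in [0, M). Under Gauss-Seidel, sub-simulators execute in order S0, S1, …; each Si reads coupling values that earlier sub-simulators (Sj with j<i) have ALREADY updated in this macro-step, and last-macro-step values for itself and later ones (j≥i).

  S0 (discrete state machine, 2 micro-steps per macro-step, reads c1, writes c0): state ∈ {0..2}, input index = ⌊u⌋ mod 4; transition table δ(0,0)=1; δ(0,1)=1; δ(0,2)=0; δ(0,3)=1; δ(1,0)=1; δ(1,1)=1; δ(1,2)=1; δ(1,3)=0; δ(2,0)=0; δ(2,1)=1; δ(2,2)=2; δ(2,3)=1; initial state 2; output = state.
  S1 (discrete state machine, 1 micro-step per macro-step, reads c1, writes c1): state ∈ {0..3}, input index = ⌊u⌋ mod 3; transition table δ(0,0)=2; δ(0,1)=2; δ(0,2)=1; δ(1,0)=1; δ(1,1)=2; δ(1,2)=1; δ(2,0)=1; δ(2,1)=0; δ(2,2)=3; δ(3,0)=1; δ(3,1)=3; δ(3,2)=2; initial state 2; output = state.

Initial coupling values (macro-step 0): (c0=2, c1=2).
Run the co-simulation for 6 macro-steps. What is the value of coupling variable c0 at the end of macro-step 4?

c0 at macro-step 4 = 1

macro 1: S0 reads c1=2 → after 2×micro: 2; S1 reads c1=2 → after 1×micro: 3 ⇒ (c0=2, c1=3)
macro 2: S0 reads c1=3 → after 2×micro: 0; S1 reads c1=3 → after 1×micro: 1 ⇒ (c0=0, c1=1)
macro 3: S0 reads c1=1 → after 2×micro: 1; S1 reads c1=1 → after 1×micro: 2 ⇒ (c0=1, c1=2)
macro 4: S0 reads c1=2 → after 2×micro: 1; S1 reads c1=2 → after 1×micro: 3 ⇒ (c0=1, c1=3)
macro 5: S0 reads c1=3 → after 2×micro: 1; S1 reads c1=3 → after 1×micro: 1 ⇒ (c0=1, c1=1)
macro 6: S0 reads c1=1 → after 2×micro: 1; S1 reads c1=1 → after 1×micro: 2 ⇒ (c0=1, c1=2)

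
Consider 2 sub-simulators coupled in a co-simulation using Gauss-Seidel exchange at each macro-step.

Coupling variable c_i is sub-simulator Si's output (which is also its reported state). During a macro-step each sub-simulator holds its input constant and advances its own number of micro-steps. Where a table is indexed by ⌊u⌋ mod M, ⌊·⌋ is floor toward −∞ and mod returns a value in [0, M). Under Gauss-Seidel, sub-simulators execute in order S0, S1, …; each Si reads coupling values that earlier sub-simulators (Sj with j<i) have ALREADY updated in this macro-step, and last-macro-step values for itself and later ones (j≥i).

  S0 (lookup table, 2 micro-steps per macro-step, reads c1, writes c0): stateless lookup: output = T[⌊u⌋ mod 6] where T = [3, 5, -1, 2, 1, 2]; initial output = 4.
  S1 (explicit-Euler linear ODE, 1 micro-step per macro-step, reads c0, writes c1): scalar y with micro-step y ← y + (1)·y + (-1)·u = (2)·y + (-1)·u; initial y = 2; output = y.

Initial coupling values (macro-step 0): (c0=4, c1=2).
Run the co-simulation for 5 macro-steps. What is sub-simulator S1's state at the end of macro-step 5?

S1 state at macro-step 5 = 65

macro 1: S0 reads c1=2 → after 2×micro: -1; S1 reads c0=-1 → after 1×micro: 5 ⇒ (c0=-1, c1=5)
macro 2: S0 reads c1=5 → after 2×micro: 2; S1 reads c0=2 → after 1×micro: 8 ⇒ (c0=2, c1=8)
macro 3: S0 reads c1=8 → after 2×micro: -1; S1 reads c0=-1 → after 1×micro: 17 ⇒ (c0=-1, c1=17)
macro 4: S0 reads c1=17 → after 2×micro: 2; S1 reads c0=2 → after 1×micro: 32 ⇒ (c0=2, c1=32)
macro 5: S0 reads c1=32 → after 2×micro: -1; S1 reads c0=-1 → after 1×micro: 65 ⇒ (c0=-1, c1=65)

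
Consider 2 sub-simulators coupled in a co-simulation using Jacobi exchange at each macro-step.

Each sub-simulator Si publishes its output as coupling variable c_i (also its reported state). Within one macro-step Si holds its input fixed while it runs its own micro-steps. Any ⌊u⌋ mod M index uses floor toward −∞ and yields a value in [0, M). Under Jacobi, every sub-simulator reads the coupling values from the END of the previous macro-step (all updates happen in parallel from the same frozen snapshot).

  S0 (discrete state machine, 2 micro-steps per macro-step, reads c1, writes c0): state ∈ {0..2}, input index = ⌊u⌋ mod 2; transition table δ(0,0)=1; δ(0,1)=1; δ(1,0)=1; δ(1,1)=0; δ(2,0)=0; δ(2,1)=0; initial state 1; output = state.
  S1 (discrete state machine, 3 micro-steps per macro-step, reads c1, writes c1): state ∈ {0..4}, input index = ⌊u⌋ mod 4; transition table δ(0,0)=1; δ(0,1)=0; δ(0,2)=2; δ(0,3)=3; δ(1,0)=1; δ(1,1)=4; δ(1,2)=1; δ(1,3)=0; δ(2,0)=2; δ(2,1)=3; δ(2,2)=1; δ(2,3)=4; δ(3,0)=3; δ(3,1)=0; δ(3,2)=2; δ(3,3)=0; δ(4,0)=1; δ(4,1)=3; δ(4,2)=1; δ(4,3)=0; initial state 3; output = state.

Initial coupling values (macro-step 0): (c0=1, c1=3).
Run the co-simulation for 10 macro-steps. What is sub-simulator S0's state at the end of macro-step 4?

macro 1: S0 reads c1=3 → after 2×micro: 1; S1 reads c1=3 → after 3×micro: 0 ⇒ (c0=1, c1=0)
macro 2: S0 reads c1=0 → after 2×micro: 1; S1 reads c1=0 → after 3×micro: 1 ⇒ (c0=1, c1=1)
macro 3: S0 reads c1=1 → after 2×micro: 1; S1 reads c1=1 → after 3×micro: 0 ⇒ (c0=1, c1=0)
macro 4: S0 reads c1=0 → after 2×micro: 1; S1 reads c1=0 → after 3×micro: 1 ⇒ (c0=1, c1=1)
macro 5: S0 reads c1=1 → after 2×micro: 1; S1 reads c1=1 → after 3×micro: 0 ⇒ (c0=1, c1=0)
macro 6: S0 reads c1=0 → after 2×micro: 1; S1 reads c1=0 → after 3×micro: 1 ⇒ (c0=1, c1=1)
macro 7: S0 reads c1=1 → after 2×micro: 1; S1 reads c1=1 → after 3×micro: 0 ⇒ (c0=1, c1=0)
macro 8: S0 reads c1=0 → after 2×micro: 1; S1 reads c1=0 → after 3×micro: 1 ⇒ (c0=1, c1=1)
macro 9: S0 reads c1=1 → after 2×micro: 1; S1 reads c1=1 → after 3×micro: 0 ⇒ (c0=1, c1=0)
macro 10: S0 reads c1=0 → after 2×micro: 1; S1 reads c1=0 → after 3×micro: 1 ⇒ (c0=1, c1=1)

S0 state at macro-step 4 = 1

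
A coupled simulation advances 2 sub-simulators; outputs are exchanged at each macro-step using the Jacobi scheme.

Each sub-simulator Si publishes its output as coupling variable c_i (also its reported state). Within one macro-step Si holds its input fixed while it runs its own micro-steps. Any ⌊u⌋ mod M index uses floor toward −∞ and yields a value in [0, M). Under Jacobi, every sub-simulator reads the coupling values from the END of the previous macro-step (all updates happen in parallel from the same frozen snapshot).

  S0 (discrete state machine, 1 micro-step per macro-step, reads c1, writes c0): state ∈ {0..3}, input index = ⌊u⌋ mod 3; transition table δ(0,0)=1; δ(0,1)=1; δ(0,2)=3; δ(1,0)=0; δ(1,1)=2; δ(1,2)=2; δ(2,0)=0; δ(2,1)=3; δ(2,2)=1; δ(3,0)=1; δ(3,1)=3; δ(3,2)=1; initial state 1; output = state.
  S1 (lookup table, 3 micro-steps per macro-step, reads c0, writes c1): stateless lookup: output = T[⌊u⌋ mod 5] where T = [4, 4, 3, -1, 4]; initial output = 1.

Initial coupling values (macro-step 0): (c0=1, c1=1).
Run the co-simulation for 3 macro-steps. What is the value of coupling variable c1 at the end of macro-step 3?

macro 1: S0 reads c1=1 → after 1×micro: 2; S1 reads c0=1 → after 3×micro: 4 ⇒ (c0=2, c1=4)
macro 2: S0 reads c1=4 → after 1×micro: 3; S1 reads c0=2 → after 3×micro: 3 ⇒ (c0=3, c1=3)
macro 3: S0 reads c1=3 → after 1×micro: 1; S1 reads c0=3 → after 3×micro: -1 ⇒ (c0=1, c1=-1)

c1 at macro-step 3 = -1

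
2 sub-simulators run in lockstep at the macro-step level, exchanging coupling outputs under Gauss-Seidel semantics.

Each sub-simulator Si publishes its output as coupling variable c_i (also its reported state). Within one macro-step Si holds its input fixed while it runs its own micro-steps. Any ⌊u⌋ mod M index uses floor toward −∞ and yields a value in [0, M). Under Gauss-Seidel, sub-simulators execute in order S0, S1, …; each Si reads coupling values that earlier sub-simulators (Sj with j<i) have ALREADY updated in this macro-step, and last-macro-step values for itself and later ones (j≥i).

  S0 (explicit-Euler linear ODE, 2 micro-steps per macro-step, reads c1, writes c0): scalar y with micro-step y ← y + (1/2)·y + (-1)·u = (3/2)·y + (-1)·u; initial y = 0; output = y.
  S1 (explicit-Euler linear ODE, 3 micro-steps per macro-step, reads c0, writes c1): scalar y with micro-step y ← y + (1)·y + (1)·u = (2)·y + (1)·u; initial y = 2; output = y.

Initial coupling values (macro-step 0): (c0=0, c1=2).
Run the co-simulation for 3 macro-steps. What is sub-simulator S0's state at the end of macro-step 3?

S0 state at macro-step 3 = -2765/16

macro 1: S0 reads c1=2 → after 2×micro: -5; S1 reads c0=-5 → after 3×micro: -19 ⇒ (c0=-5, c1=-19)
macro 2: S0 reads c1=-19 → after 2×micro: 145/4; S1 reads c0=145/4 → after 3×micro: 407/4 ⇒ (c0=145/4, c1=407/4)
macro 3: S0 reads c1=407/4 → after 2×micro: -2765/16; S1 reads c0=-2765/16 → after 3×micro: -6331/16 ⇒ (c0=-2765/16, c1=-6331/16)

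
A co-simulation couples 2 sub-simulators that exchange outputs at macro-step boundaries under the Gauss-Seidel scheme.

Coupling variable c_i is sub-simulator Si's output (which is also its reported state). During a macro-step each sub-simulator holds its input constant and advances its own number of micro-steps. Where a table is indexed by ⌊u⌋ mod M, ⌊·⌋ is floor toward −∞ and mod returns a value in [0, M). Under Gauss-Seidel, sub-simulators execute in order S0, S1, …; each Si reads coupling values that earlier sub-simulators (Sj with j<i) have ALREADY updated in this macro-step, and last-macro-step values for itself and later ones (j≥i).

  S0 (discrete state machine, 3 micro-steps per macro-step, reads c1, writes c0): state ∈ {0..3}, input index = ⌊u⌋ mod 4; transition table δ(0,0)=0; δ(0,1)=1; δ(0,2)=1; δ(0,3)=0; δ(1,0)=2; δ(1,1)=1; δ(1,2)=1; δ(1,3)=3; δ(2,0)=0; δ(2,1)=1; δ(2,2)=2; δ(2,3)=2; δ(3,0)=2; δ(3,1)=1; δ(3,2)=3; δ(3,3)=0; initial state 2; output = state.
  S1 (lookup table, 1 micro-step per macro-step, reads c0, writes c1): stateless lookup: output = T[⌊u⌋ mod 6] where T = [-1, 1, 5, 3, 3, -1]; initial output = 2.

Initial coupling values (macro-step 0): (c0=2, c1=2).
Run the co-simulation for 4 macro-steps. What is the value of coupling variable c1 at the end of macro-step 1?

c1 at macro-step 1 = 5

macro 1: S0 reads c1=2 → after 3×micro: 2; S1 reads c0=2 → after 1×micro: 5 ⇒ (c0=2, c1=5)
macro 2: S0 reads c1=5 → after 3×micro: 1; S1 reads c0=1 → after 1×micro: 1 ⇒ (c0=1, c1=1)
macro 3: S0 reads c1=1 → after 3×micro: 1; S1 reads c0=1 → after 1×micro: 1 ⇒ (c0=1, c1=1)
macro 4: S0 reads c1=1 → after 3×micro: 1; S1 reads c0=1 → after 1×micro: 1 ⇒ (c0=1, c1=1)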